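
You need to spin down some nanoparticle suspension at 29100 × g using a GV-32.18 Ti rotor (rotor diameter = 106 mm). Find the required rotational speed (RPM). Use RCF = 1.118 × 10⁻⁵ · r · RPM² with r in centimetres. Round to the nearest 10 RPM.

N ≈ 22160 RPM

r = 106 mm / 2 = 53 mm = 5.3 cm
RCF = 1.118 × 10⁻⁵ × r × N²
29,100 = 1.118 × 10⁻⁵ × 5.3 × N²
N² = 29,100 / (5.9254 × 10⁻⁵) = 491,106,086
N ≈ √491,106,086 ≈ 22,160.9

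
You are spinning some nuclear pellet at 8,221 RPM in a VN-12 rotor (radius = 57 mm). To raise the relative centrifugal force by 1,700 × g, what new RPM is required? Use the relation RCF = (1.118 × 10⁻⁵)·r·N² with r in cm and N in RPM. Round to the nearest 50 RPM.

9700 RPM

r = 57 mm = 5.7 cm
Current RCF = 1.118 × 10⁻⁵ × 5.7 × (8221)² = 1.118 × 10⁻⁵ × 5.7 × 67,584,841 ≈ 4,306.9 × g
Target RCF = 4,306.9 + 1,700 = 6,006.9 × g
N² = 6,006.9 / (6.3726 × 10⁻⁵) = 94,261,369
N ≈ √94,261,369 ≈ 9,708.8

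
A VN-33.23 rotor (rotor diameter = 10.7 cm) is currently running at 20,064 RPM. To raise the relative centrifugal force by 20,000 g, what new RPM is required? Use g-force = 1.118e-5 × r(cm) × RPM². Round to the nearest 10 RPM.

r = 10.7 / 2 = 5.35 cm
Current RCF = 1.118 × 10⁻⁵ × 5.35 × (20064)² = 1.118 × 10⁻⁵ × 5.35 × 402,564,096 ≈ 24,078.6 × g
Target RCF = 24,078.6 + 20,000 = 44,078.6 × g
N² = 44,078.6 / (5.9813 × 10⁻⁵) = 736,940,130
N ≈ √736,940,130 ≈ 27,146.6

N₂ ≈ 27150 RPM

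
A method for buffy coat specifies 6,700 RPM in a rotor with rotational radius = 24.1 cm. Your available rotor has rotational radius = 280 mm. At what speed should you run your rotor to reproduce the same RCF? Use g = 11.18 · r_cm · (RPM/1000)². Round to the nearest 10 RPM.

6220 RPM

RCF_original = 11.18 × 24.1 × (6.7)² = 11.18 × 24.1 × 44.89 ≈ 12,095.1 × g
Your rotor: r = 280 mm = 28.0 cm
12,095.1 = 11.18 × 28 × (N/1000)²
(N/1000)² = 12,095.1 / 313.04 = 38.63755
N = 1000 × √38.63755 ≈ 6,215.9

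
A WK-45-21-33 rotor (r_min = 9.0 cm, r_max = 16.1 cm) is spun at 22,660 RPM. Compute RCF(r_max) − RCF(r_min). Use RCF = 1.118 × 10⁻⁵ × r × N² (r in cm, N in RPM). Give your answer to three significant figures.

ΔRCF ≈ 40800 × g

ΔRCF = 1.118 × 10⁻⁵ × (r_max − r_min) × N² = 1.118 × 10⁻⁵ × 7.1 × 513,475,600 ≈ 40,758.7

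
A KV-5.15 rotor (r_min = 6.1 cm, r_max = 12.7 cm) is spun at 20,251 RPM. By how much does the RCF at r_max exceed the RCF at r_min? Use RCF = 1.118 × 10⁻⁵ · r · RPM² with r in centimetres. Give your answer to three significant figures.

ΔRCF ≈ 30300 × g

ΔRCF = 1.118 × 10⁻⁵ × (r_max − r_min) × N² = 1.118 × 10⁻⁵ × 6.6 × 410,103,001 ≈ 30,260.7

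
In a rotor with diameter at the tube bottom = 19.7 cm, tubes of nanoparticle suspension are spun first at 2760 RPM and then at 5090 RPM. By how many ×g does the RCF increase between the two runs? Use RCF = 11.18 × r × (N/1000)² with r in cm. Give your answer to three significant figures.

≈ 2010 ×g

r = 19.7 / 2 = 9.85 cm
RCF₁ = 11.18 × 9.85 × (2.76)² = 11.18 × 9.85 × 7.6176 ≈ 838.9 × g
RCF₂ = 11.18 × 9.85 × (5.09)² = 11.18 × 9.85 × 25.9081 ≈ 2,853.1 × g
Increase = 2,853.1 − 838.9 = 2,014.2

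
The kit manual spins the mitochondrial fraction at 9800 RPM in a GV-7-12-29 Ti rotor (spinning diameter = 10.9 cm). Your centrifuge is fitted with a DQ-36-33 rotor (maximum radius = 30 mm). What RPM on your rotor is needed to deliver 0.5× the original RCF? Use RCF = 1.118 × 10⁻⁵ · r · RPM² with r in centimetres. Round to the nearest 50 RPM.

9350 RPM

Original rotor: r = 10.9 / 2 = 5.45 cm
RCF = 1.118 × 10⁻⁵ × r × N²
RCF_original = 1.118 × 10⁻⁵ × 5.45 × (9800)² = 1.118 × 10⁻⁵ × 5.45 × 96,040,000 ≈ 5,851.8 × g
Target RCF = 0.5 × 5,851.8 ≈ 2,925.9 × g
Your rotor: r = 30 mm = 3.0 cm
2,925.9 = 1.118 × 10⁻⁵ × 3 × N²
N² = 2,925.9 / (3.354 × 10⁻⁵) = 87,236,136
N ≈ √87,236,136 ≈ 9,340.0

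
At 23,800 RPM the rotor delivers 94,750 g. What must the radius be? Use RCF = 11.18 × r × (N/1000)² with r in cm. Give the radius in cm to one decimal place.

94750 = 11.18 × r × (23.8)²
r = 94750 / (11.18 × 566.44) = 94750 / 6332.799 ≈ 14.962 cm

15.0 cm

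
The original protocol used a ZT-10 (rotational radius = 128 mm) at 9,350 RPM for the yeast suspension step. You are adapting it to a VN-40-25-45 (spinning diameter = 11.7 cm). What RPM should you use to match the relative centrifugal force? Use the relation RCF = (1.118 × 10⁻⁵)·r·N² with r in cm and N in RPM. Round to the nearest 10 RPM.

13830 RPM

Original rotor: r = 128 mm = 12.8 cm
RCF_original = 1.118 × 10⁻⁵ × 12.8 × (9350)² = 1.118 × 10⁻⁵ × 12.8 × 87,422,500 ≈ 12,510.5 × g
Your rotor: r = 11.7 / 2 = 5.85 cm
12,510.5 = 1.118 × 10⁻⁵ × 5.85 × N²
N² = 12,510.5 / (6.5403 × 10⁻⁵) = 191,283,274
N ≈ √191,283,274 ≈ 13,830.5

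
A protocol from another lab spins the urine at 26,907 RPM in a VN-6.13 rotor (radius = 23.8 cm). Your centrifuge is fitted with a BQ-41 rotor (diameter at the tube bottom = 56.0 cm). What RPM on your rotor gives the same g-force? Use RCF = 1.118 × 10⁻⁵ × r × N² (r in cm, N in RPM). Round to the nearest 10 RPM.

RCF_original = 1.118 × 10⁻⁵ × 23.8 × (26907)² = 1.118 × 10⁻⁵ × 23.8 × 723,986,649 ≈ 192,641.3 × g
Your rotor: r = 56.0 / 2 = 28 cm
192,641.3 = 1.118 × 10⁻⁵ × 28 × N²
N² = 192,641.3 / (31.304 × 10⁻⁵) = 615,388,768
N ≈ √615,388,768 ≈ 24,807.0

≈ 24810 RPM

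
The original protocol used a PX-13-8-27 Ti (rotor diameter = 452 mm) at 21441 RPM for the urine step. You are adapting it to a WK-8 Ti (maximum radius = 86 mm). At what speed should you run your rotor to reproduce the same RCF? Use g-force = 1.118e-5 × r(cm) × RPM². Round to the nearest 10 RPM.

Original rotor: r = 452 mm / 2 = 226 mm = 22.6 cm
RCF_original = 1.118 × 10⁻⁵ × 22.6 × (21441)² = 1.118 × 10⁻⁵ × 22.6 × 459,716,481 ≈ 116,155.6 × g
Your rotor: r = 86 mm = 8.6 cm
116,155.6 = 1.118 × 10⁻⁵ × 8.6 × N²
N² = 116,155.6 / (9.6148 × 10⁻⁵) = 1,208,091,692
N ≈ √1,208,091,692 ≈ 34,757.6

≈ 34760 RPM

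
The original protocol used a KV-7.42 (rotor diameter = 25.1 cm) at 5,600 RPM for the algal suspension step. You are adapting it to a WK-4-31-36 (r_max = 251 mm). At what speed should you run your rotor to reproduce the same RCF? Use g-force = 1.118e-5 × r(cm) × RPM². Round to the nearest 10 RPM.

Original rotor: r = 25.1 / 2 = 12.55 cm
RCF_original = 1.118 × 10⁻⁵ × 12.55 × (5600)² = 1.118 × 10⁻⁵ × 12.55 × 31,360,000 ≈ 4,400.1 × g
Your rotor: r = 251 mm = 25.1 cm
4,400.1 = 1.118 × 10⁻⁵ × 25.1 × N²
N² = 4,400.1 / (28.0618 × 10⁻⁵) = 15,680,035
N ≈ √15,680,035 ≈ 3,959.8

3960 RPM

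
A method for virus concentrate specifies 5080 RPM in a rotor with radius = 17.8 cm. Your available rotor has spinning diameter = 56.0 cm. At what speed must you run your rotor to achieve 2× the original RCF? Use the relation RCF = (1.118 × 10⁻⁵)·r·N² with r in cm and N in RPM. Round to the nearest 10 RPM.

RCF = 1.118 × 10⁻⁵ × r × N²
RCF_original = 1.118 × 10⁻⁵ × 17.8 × (5080)² = 1.118 × 10⁻⁵ × 17.8 × 25,806,400 ≈ 5,135.6 × g
Target RCF = 2 × 5,135.6 ≈ 10,271.2 × g
Your rotor: r = 56.0 / 2 = 28 cm
10,271.2 = 1.118 × 10⁻⁵ × 28 × N²
N² = 10,271.2 / (31.304 × 10⁻⁵) = 32,811,142
N ≈ √32,811,142 ≈ 5,728.1

5730 RPM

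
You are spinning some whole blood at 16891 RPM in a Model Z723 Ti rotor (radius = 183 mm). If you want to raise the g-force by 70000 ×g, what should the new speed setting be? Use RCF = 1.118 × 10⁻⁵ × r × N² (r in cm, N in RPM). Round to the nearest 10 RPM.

r = 183 mm = 18.3 cm
Current RCF = 1.118 × 10⁻⁵ × 18.3 × (16891)² = 1.118 × 10⁻⁵ × 18.3 × 285,305,881 ≈ 58,371.9 × g
Target RCF = 58,371.9 + 70,000 = 128,371.9 × g
N² = 128,371.9 / (20.4594 × 10⁻⁵) = 627,447,041
N ≈ √627,447,041 ≈ 25,048.9

N₂ ≈ 25050 RPM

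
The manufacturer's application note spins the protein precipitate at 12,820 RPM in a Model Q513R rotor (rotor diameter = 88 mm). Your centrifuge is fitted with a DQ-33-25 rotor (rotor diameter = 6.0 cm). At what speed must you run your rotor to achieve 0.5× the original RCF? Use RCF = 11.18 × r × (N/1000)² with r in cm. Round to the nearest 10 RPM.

Original rotor: r = 88 mm / 2 = 44 mm = 4.4 cm
RCF = 11.18 × r × (N/1000)²
RCF_original = 11.18 × 4.4 × (12.82)² = 11.18 × 4.4 × 164.3524 ≈ 8,084.8 × g
Target RCF = 0.5 × 8,084.8 ≈ 4,042.4 × g
Your rotor: r = 6.0 / 2 = 3 cm
4,042.4 = 11.18 × 3 × (N/1000)²
(N/1000)² = 4,042.4 / 33.54 = 120.5247
N = 1000 × √120.5247 ≈ 10,978.4

10980 RPM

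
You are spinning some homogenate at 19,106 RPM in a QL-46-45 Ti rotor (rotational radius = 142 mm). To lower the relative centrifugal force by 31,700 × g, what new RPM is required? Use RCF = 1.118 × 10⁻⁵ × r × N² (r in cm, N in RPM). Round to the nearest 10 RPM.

12860 RPM

r = 142 mm = 14.2 cm
Current RCF = 1.118 × 10⁻⁵ × 14.2 × (19106)² = 1.118 × 10⁻⁵ × 14.2 × 365,039,236 ≈ 57,952.2 × g
Target RCF = 57,952.2 − 31,700 = 26,252.2 × g
N² = 26,252.2 / (15.8756 × 10⁻⁵) = 165,361,939
N ≈ √165,361,939 ≈ 12,859.3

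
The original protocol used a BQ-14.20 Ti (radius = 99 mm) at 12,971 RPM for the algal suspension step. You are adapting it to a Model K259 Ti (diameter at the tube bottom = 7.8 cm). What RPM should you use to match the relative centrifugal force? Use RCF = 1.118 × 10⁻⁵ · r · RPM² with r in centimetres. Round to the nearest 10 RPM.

20670 RPM

Original rotor: r = 99 mm = 9.9 cm
RCF = 1.118 × 10⁻⁵ × r × N²
RCF_original = 1.118 × 10⁻⁵ × 9.9 × (12971)² = 1.118 × 10⁻⁵ × 9.9 × 168,246,841 ≈ 18,621.9 × g
Your rotor: r = 7.8 / 2 = 3.9 cm
18,621.9 = 1.118 × 10⁻⁵ × 3.9 × N²
N² = 18,621.9 / (4.3602 × 10⁻⁵) = 427,088,207
N ≈ √427,088,207 ≈ 20,666.1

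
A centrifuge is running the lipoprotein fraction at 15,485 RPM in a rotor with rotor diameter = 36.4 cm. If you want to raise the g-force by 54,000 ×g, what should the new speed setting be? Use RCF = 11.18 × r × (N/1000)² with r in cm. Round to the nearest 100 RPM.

N₂ ≈ 22500 RPM

r = 36.4 / 2 = 18.2 cm
Current RCF = 11.18 × 18.2 × (15.485)² = 11.18 × 18.2 × 239.785225 ≈ 48,790.5 × g
Target RCF = 48,790.5 + 54,000 = 102,790.5 × g
(N/1000)² = 102,790.5 / 203.476 = 505.1726
N = 1000 × √505.1726 ≈ 22,476.0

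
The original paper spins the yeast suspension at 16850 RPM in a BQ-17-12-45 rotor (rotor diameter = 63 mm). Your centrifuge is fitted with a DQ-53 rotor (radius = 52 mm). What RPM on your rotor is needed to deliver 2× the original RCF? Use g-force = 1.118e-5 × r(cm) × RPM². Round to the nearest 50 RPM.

18550 RPM

Original rotor: r = 63 mm / 2 = 31.5 mm = 3.15 cm
RCF_original = 1.118 × 10⁻⁵ × 3.15 × (16850)² = 1.118 × 10⁻⁵ × 3.15 × 283,922,500 ≈ 9,998.9 × g
Target RCF = 2 × 9,998.9 ≈ 19,997.8 × g
Your rotor: r = 52 mm = 5.2 cm
19,997.8 = 1.118 × 10⁻⁵ × 5.2 × N²
N² = 19,997.8 / (5.8136 × 10⁻⁵) = 343,983,074
N ≈ √343,983,074 ≈ 18,546.8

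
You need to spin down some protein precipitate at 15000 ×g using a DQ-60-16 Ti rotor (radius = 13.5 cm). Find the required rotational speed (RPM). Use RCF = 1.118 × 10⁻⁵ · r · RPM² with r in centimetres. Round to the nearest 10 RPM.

N ≈ 9970 RPM

15,000 = 1.118 × 10⁻⁵ × 13.5 × N²
N² = 15,000 / (15.093 × 10⁻⁵) = 99,383,820
N ≈ √99,383,820 ≈ 9,969.1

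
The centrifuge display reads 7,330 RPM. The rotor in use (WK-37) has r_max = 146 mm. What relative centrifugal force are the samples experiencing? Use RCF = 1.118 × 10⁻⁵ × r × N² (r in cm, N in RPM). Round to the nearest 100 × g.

8800 × g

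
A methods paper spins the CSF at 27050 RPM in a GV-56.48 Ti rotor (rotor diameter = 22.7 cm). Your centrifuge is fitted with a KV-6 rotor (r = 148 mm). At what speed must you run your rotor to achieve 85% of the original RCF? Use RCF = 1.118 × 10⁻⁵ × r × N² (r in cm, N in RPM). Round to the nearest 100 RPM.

Original rotor: r = 22.7 / 2 = 11.35 cm
RCF = 1.118 × 10⁻⁵ × r × N²
RCF_original = 1.118 × 10⁻⁵ × 11.35 × (27050)² = 1.118 × 10⁻⁵ × 11.35 × 731,702,500 ≈ 92,847.9 × g
Target RCF = 0.85 × 92,847.9 ≈ 78,920.7 × g
Your rotor: r = 148 mm = 14.8 cm
78,920.7 = 1.118 × 10⁻⁵ × 14.8 × N²
N² = 78,920.7 / (16.5464 × 10⁻⁵) = 476,965,987
N ≈ √476,965,987 ≈ 21,839.6

21800 RPM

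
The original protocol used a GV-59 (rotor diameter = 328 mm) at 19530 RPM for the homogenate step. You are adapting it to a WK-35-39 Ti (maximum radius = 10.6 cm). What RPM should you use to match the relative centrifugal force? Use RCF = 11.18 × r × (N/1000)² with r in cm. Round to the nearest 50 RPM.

≈ 24300 RPM

Original rotor: r = 328 mm / 2 = 164 mm = 16.4 cm
RCF = 11.18 × r × (N/1000)²
RCF_original = 11.18 × 16.4 × (19.53)² = 11.18 × 16.4 × 381.4209 ≈ 69,934.3 × g
69,934.3 = 11.18 × 10.6 × (N/1000)²
(N/1000)² = 69,934.3 / 118.508 = 590.123
N = 1000 × √590.123 ≈ 24,292.4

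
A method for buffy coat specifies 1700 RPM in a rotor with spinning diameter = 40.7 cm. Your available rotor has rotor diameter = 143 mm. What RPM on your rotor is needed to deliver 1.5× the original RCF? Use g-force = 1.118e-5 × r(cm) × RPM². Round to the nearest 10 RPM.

Original rotor: r = 40.7 / 2 = 20.35 cm
RCF = 1.118 × 10⁻⁵ × r × N²
RCF_original = 1.118 × 10⁻⁵ × 20.35 × (1700)² = 1.118 × 10⁻⁵ × 20.35 × 2,890,000 ≈ 657.5 × g
Target RCF = 1.5 × 657.5 ≈ 986.2 × g
Your rotor: r = 143 mm / 2 = 71.5 mm = 7.15 cm
986.2 = 1.118 × 10⁻⁵ × 7.15 × N²
N² = 986.2 / (7.9937 × 10⁻⁵) = 12,337,216
N ≈ √12,337,216 ≈ 3,512.4

≈ 3510 RPM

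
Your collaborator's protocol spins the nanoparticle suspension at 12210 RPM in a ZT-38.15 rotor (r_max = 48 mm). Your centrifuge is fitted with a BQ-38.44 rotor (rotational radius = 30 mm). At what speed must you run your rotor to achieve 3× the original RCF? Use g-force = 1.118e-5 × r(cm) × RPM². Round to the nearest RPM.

26751 RPM

Original rotor: r = 48 mm = 4.8 cm
RCF = 1.118 × 10⁻⁵ × r × N²
RCF_original = 1.118 × 10⁻⁵ × 4.8 × (12210)² = 1.118 × 10⁻⁵ × 4.8 × 149,084,100 ≈ 8,000.4 × g
Target RCF = 3 × 8,000.4 ≈ 24,001.2 × g
Your rotor: r = 30 mm = 3.0 cm
24,001.2 = 1.118 × 10⁻⁵ × 3 × N²
N² = 24,001.2 / (3.354 × 10⁻⁵) = 715,599,284
N ≈ √715,599,284 ≈ 26,750.7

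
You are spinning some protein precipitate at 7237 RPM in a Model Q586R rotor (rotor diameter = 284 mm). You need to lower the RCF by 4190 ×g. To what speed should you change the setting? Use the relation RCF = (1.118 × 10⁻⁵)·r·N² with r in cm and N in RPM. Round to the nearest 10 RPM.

r = 284 mm / 2 = 142 mm = 14.2 cm
Current RCF = 1.118 × 10⁻⁵ × 14.2 × (7237)² = 1.118 × 10⁻⁵ × 14.2 × 52,374,169 ≈ 8,314.7 × g
Target RCF = 8,314.7 − 4,190 = 4,124.7 × g
N² = 4,124.7 / (15.8756 × 10⁻⁵) = 25,981,380
N ≈ √25,981,380 ≈ 5,097.2

5100 RPM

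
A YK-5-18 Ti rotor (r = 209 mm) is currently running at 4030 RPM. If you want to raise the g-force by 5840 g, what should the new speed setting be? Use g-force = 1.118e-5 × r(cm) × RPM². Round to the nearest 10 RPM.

r = 209 mm = 20.9 cm
Current RCF = 1.118 × 10⁻⁵ × 20.9 × (4030)² = 1.118 × 10⁻⁵ × 20.9 × 16,240,900 ≈ 3,794.9 × g
Target RCF = 3,794.9 + 5,840 = 9,634.9 × g
N² = 9,634.9 / (23.3662 × 10⁻⁵) = 41,234,347
N ≈ √41,234,347 ≈ 6,421.4

≈ 6420 RPM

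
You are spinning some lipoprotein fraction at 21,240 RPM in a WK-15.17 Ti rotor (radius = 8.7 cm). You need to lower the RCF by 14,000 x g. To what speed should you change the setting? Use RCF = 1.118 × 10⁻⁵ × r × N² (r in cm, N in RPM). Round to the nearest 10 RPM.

N₂ ≈ 17530 RPM

Current RCF = 1.118 × 10⁻⁵ × 8.7 × (21240)² = 1.118 × 10⁻⁵ × 8.7 × 451,137,600 ≈ 43,880.3 × g
Target RCF = 43,880.3 − 14,000 = 29,880.3 × g
N² = 29,880.3 / (9.7266 × 10⁻⁵) = 307,201,900
N ≈ √307,201,900 ≈ 17,527.2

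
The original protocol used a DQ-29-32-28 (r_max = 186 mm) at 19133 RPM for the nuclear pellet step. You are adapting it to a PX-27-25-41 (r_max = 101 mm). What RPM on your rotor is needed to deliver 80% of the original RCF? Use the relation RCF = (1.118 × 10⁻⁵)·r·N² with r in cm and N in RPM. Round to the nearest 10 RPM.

23220 RPM

Original rotor: r = 186 mm = 18.6 cm
RCF = 1.118 × 10⁻⁵ × r × N²
RCF_original = 1.118 × 10⁻⁵ × 18.6 × (19133)² = 1.118 × 10⁻⁵ × 18.6 × 366,071,689 ≈ 76,123.9 × g
Target RCF = 0.8 × 76,123.9 ≈ 60,899.1 × g
Your rotor: r = 101 mm = 10.1 cm
60,899.1 = 1.118 × 10⁻⁵ × 10.1 × N²
N² = 60,899.1 / (11.2918 × 10⁻⁵) = 539,321,455
N ≈ √539,321,455 ≈ 23,223.3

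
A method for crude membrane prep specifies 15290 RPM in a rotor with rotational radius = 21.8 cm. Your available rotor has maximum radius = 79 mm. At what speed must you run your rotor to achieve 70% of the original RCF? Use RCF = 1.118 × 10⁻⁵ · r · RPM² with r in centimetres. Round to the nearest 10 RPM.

RCF = 1.118 × 10⁻⁵ × r × N²
RCF_original = 1.118 × 10⁻⁵ × 21.8 × (15290)² = 1.118 × 10⁻⁵ × 21.8 × 233,784,100 ≈ 56,978.8 × g
Target RCF = 0.7 × 56,978.8 ≈ 39,885.2 × g
Your rotor: r = 79 mm = 7.9 cm
39,885.2 = 1.118 × 10⁻⁵ × 7.9 × N²
N² = 39,885.2 / (8.8322 × 10⁻⁵) = 451,588,506
N ≈ √451,588,506 ≈ 21,250.6

≈ 21250 RPM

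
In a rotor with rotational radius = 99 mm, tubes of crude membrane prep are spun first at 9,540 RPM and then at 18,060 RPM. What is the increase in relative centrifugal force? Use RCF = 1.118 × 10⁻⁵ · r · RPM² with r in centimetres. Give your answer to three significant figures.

r = 99 mm = 9.9 cm
RCF₁ = 1.118 × 10⁻⁵ × 9.9 × (9540)² = 1.118 × 10⁻⁵ × 9.9 × 91,011,600 ≈ 10,073.3 × g
RCF₂ = 1.118 × 10⁻⁵ × 9.9 × (18060)² = 1.118 × 10⁻⁵ × 9.9 × 326,163,600 ≈ 36,100.4 × g
Increase = 36,100.4 − 10,073.3 = 26,027.1

≈ 26000 x g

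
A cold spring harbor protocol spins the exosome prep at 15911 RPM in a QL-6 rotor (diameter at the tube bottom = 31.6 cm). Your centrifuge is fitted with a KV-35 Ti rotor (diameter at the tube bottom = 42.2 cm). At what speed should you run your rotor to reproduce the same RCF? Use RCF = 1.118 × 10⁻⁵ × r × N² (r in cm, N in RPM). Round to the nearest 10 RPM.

≈ 13770 RPM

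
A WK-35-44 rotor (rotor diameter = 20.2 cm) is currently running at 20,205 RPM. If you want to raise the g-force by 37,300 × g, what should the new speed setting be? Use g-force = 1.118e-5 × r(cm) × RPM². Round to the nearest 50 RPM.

r = 20.2 / 2 = 10.1 cm
Current RCF = 1.118 × 10⁻⁵ × 10.1 × (20205)² = 1.118 × 10⁻⁵ × 10.1 × 408,242,025 ≈ 46,097.9 × g
Target RCF = 46,097.9 + 37,300 = 83,397.9 × g
N² = 83,397.9 / (11.2918 × 10⁻⁵) = 738,570,467
N ≈ √738,570,467 ≈ 27,176.7

≈ 27200 RPM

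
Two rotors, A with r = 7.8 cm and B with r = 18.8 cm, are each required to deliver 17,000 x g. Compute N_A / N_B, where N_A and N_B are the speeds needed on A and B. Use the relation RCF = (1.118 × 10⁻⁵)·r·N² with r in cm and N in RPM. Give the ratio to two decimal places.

At fixed RCF, N ∝ 1/√r, so N_A/N_B = √(r_B/r_A) = √(18.8/7.8) = √2.410256 = 1.5525.

1.55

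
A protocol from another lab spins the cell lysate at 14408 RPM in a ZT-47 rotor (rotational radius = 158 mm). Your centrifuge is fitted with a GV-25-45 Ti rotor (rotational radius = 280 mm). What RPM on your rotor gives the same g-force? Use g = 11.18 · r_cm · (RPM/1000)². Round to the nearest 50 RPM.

≈ 10800 RPM

Original rotor: r = 158 mm = 15.8 cm
RCF_original = 11.18 × 15.8 × (14.408)² = 11.18 × 15.8 × 207.590464 ≈ 36,669.6 × g
Your rotor: r = 280 mm = 28.0 cm
36,669.6 = 11.18 × 28 × (N/1000)²
(N/1000)² = 36,669.6 / 313.04 = 117.1403
N = 1000 × √117.1403 ≈ 10,823.1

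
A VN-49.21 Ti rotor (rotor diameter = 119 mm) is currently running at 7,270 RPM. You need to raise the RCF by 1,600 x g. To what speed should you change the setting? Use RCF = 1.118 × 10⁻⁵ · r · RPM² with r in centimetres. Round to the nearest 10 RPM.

8770 RPM

r = 119 mm / 2 = 59.5 mm = 5.95 cm
Current RCF = 1.118 × 10⁻⁵ × 5.95 × (7270)² = 1.118 × 10⁻⁵ × 5.95 × 52,852,900 ≈ 3,515.8 × g
Target RCF = 3,515.8 + 1,600 = 5,115.8 × g
N² = 5,115.8 / (6.6521 × 10⁻⁵) = 76,905,038
N ≈ √76,905,038 ≈ 8,769.6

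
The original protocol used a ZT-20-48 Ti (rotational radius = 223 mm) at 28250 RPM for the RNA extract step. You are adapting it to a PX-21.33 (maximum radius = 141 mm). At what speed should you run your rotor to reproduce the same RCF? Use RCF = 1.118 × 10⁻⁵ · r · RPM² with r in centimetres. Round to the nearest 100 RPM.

Original rotor: r = 223 mm = 22.3 cm
RCF_original = 1.118 × 10⁻⁵ × 22.3 × (28250)² = 1.118 × 10⁻⁵ × 22.3 × 798,062,500 ≈ 198,968.2 × g
Your rotor: r = 141 mm = 14.1 cm
198,968.2 = 1.118 × 10⁻⁵ × 14.1 × N²
N² = 198,968.2 / (15.7638 × 10⁻⁵) = 1,262,184,245
N ≈ √1,262,184,245 ≈ 35,527.2

35500 RPM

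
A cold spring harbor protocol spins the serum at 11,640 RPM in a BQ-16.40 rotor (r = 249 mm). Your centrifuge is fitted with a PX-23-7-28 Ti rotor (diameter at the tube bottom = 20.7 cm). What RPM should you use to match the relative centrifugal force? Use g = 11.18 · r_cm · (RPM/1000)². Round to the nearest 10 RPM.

18050 RPM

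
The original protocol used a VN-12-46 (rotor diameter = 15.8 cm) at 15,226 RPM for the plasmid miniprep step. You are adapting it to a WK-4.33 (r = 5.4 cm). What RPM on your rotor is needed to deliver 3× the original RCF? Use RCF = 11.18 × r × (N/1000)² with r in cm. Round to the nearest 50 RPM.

≈ 31900 RPM

Original rotor: r = 15.8 / 2 = 7.9 cm
RCF_original = 11.18 × 7.9 × (15.226)² = 11.18 × 7.9 × 231.831076 ≈ 20,475.8 × g
Target RCF = 3 × 20,475.8 ≈ 61,427.4 × g
61,427.4 = 11.18 × 5.4 × (N/1000)²
(N/1000)² = 61,427.4 / 60.372 = 1017.482
N = 1000 × √1017.482 ≈ 31,898.0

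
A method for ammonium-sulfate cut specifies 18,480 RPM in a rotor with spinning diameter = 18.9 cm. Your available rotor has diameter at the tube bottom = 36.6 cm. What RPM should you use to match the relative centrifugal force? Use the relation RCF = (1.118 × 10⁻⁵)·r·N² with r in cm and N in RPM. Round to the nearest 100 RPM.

13300 RPM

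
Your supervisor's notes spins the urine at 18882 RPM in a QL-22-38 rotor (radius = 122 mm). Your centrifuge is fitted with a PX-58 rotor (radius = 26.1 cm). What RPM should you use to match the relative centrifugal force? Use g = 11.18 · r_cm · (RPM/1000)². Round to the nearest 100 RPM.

Original rotor: r = 122 mm = 12.2 cm
RCF_original = 11.18 × 12.2 × (18.882)² = 11.18 × 12.2 × 356.529924 ≈ 48,629.3 × g
48,629.3 = 11.18 × 26.1 × (N/1000)²
(N/1000)² = 48,629.3 / 291.798 = 166.654
N = 1000 × √166.654 ≈ 12,909.5

≈ 12900 RPM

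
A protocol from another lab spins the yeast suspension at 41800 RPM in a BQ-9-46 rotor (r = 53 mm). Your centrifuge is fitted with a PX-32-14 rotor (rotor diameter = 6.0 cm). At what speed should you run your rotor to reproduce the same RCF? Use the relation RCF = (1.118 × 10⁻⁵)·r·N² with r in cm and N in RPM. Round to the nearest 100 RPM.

≈ 55600 RPM

Original rotor: r = 53 mm = 5.3 cm
RCF_original = 1.118 × 10⁻⁵ × 5.3 × (41800)² = 1.118 × 10⁻⁵ × 5.3 × 1,747,240,000 ≈ 103,531 × g
Your rotor: r = 6.0 / 2 = 3 cm
103,531 = 1.118 × 10⁻⁵ × 3 × N²
N² = 103,531 / (3.354 × 10⁻⁵) = 3,086,791,890
N ≈ √3,086,791,890 ≈ 55,558.9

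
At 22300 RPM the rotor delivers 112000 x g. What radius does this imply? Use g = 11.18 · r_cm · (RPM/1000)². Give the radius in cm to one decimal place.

r ≈ 20.1 cm

RCF = 11.18 × r × (N/1000)²
112000 = 11.18 × r × (22.3)²
r = 112000 / (11.18 × 497.29) = 112000 / 5559.702 ≈ 20.145 cm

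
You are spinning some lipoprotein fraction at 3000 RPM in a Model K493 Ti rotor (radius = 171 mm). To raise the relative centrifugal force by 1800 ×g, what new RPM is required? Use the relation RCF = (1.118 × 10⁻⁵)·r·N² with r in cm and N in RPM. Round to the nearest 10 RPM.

≈ 4290 RPM

r = 171 mm = 17.1 cm
Current RCF = 1.118 × 10⁻⁵ × 17.1 × (3000)² = 1.118 × 10⁻⁵ × 17.1 × 9,000,000 ≈ 1,720.6 × g
Target RCF = 1,720.6 + 1,800 = 3,520.6 × g
N² = 3,520.6 / (19.1178 × 10⁻⁵) = 18,415,299
N ≈ √18,415,299 ≈ 4,291.3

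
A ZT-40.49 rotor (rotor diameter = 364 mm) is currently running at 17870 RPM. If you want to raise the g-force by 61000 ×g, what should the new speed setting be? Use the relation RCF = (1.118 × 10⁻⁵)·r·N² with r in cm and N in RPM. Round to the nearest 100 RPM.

24900 RPM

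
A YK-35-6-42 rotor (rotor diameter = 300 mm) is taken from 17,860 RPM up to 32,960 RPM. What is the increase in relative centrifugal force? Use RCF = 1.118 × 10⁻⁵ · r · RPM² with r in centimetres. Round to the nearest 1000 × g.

r = 300 mm / 2 = 150 mm = 15 cm
RCF₁ = 1.118 × 10⁻⁵ × 15 × (17860)² = 1.118 × 10⁻⁵ × 15 × 318,979,600 ≈ 53,492.9 × g
RCF₂ = 1.118 × 10⁻⁵ × 15 × (32960)² = 1.118 × 10⁻⁵ × 15 × 1,086,361,600 ≈ 182,182.8 × g
Increase = 182,182.8 − 53,492.9 = 128,689.9

≈ 129000 g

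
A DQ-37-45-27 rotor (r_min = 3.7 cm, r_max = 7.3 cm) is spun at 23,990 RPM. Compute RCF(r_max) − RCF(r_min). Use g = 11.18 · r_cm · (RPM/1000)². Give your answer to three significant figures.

ΔRCF ≈ 23200 × g

ΔRCF = 11.18 × (r_max − r_min) × (N/1000)² = 11.18 × 3.6 × 575.5201 ≈ 23,163.5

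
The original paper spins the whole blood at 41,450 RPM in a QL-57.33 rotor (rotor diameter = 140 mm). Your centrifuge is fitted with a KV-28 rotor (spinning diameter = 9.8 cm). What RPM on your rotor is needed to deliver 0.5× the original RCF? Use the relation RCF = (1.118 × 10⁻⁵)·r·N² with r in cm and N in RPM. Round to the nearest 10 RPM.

Original rotor: r = 140 mm / 2 = 70 mm = 7 cm
RCF_original = 1.118 × 10⁻⁵ × 7 × (41450)² = 1.118 × 10⁻⁵ × 7 × 1,718,102,500 ≈ 134,458.7 × g
Target RCF = 0.5 × 134,458.7 ≈ 67,229.4 × g
Your rotor: r = 9.8 / 2 = 4.9 cm
67,229.4 = 1.118 × 10⁻⁵ × 4.9 × N²
N² = 67,229.4 / (5.4782 × 10⁻⁵) = 1,227,216,969
N ≈ √1,227,216,969 ≈ 35,031.7

≈ 35030 RPM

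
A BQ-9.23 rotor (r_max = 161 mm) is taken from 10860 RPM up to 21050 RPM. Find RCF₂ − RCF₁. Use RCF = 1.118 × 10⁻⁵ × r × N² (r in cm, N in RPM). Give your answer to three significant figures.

58500 x g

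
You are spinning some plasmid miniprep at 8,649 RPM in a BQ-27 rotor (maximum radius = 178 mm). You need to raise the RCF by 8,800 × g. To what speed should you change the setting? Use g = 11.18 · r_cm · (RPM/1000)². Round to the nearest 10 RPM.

10910 RPM

r = 178 mm = 17.8 cm
Current RCF = 11.18 × 17.8 × (8.649)² = 11.18 × 17.8 × 74.805201 ≈ 14,886.5 × g
Target RCF = 14,886.5 + 8,800 = 23,686.5 × g
(N/1000)² = 23,686.5 / 199.004 = 119.0252
N = 1000 × √119.0252 ≈ 10,909.9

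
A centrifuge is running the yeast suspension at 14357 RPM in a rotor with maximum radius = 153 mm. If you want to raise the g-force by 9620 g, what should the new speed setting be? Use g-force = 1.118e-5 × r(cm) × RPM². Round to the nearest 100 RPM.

r = 153 mm = 15.3 cm
Current RCF = 1.118 × 10⁻⁵ × 15.3 × (14357)² = 1.118 × 10⁻⁵ × 15.3 × 206,123,449 ≈ 35,258.2 × g
Target RCF = 35,258.2 + 9,620 = 44,878.2 × g
N² = 44,878.2 / (17.1054 × 10⁻⁵) = 262,362,763
N ≈ √262,362,763 ≈ 16,197.6

N₂ ≈ 16200 RPM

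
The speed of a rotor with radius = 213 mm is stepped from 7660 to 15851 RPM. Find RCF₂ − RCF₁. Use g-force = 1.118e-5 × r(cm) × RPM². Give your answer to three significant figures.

r = 213 mm = 21.3 cm
RCF₁ = 1.118 × 10⁻⁵ × 21.3 × (7660)² = 1.118 × 10⁻⁵ × 21.3 × 58,675,600 ≈ 13,972.7 × g
RCF₂ = 1.118 × 10⁻⁵ × 21.3 × (15851)² = 1.118 × 10⁻⁵ × 21.3 × 251,254,201 ≈ 59,832.2 × g
Increase = 59,832.2 − 13,972.7 = 45,859.5

45900 ×g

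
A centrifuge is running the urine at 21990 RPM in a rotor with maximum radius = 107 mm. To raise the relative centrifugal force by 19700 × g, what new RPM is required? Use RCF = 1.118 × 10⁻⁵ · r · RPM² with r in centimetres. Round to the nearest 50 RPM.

r = 107 mm = 10.7 cm
Current RCF = 1.118 × 10⁻⁵ × 10.7 × (21990)² = 1.118 × 10⁻⁵ × 10.7 × 483,560,100 ≈ 57,846.4 × g
Target RCF = 57,846.4 + 19,700 = 77,546.4 × g
N² = 77,546.4 / (11.9626 × 10⁻⁵) = 648,240,349
N ≈ √648,240,349 ≈ 25,460.6

N₂ ≈ 25450 RPM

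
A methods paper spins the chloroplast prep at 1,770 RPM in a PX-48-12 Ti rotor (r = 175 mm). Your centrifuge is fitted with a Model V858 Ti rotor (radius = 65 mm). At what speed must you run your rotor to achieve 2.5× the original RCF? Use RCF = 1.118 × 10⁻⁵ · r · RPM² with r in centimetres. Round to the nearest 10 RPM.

Original rotor: r = 175 mm = 17.5 cm
RCF = 1.118 × 10⁻⁵ × r × N²
RCF_original = 1.118 × 10⁻⁵ × 17.5 × (1770)² = 1.118 × 10⁻⁵ × 17.5 × 3,132,900 ≈ 613 × g
Target RCF = 2.5 × 613 ≈ 1,532.5 × g
Your rotor: r = 65 mm = 6.5 cm
1,532.5 = 1.118 × 10⁻⁵ × 6.5 × N²
N² = 1,532.5 / (7.267 × 10⁻⁵) = 21,088,482
N ≈ √21,088,482 ≈ 4,592.2

≈ 4590 RPM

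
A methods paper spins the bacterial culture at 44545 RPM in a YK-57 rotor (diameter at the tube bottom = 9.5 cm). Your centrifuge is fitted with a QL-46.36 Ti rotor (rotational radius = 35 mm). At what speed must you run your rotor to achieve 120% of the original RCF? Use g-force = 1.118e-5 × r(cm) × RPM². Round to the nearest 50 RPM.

Original rotor: r = 9.5 / 2 = 4.75 cm
RCF_original = 1.118 × 10⁻⁵ × 4.75 × (44545)² = 1.118 × 10⁻⁵ × 4.75 × 1,984,257,025 ≈ 105,374 × g
Target RCF = 1.2 × 105,374 ≈ 126,448.8 × g
Your rotor: r = 35 mm = 3.5 cm
126,448.8 = 1.118 × 10⁻⁵ × 3.5 × N²
N² = 126,448.8 / (3.913 × 10⁻⁵) = 3,231,505,239
N ≈ √3,231,505,239 ≈ 56,846.3

≈ 56850 RPM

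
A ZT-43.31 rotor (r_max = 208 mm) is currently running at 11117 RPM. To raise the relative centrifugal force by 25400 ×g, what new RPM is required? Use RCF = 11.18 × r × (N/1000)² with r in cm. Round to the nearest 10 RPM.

r = 208 mm = 20.8 cm
Current RCF = 11.18 × 20.8 × (11.117)² = 11.18 × 20.8 × 123.587689 ≈ 28,739.6 × g
Target RCF = 28,739.6 + 25,400 = 54,139.6 × g
(N/1000)² = 54,139.6 / 232.544 = 232.8144
N = 1000 × √232.8144 ≈ 15,258.3

≈ 15260 RPM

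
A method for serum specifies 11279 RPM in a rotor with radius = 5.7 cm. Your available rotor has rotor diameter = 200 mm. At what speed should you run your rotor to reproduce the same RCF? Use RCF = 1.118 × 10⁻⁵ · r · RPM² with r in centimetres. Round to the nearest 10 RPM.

≈ 8520 RPM

RCF = 1.118 × 10⁻⁵ × r × N²
RCF_original = 1.118 × 10⁻⁵ × 5.7 × (11279)² = 1.118 × 10⁻⁵ × 5.7 × 127,215,841 ≈ 8,107 × g
Your rotor: r = 200 mm / 2 = 100 mm = 10 cm
8,107 = 1.118 × 10⁻⁵ × 10 × N²
N² = 8,107 / (11.18 × 10⁻⁵) = 72,513,417
N ≈ √72,513,417 ≈ 8,515.5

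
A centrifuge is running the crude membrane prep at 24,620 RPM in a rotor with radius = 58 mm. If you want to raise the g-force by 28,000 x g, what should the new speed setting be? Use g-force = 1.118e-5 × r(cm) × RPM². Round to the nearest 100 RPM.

32200 RPM

r = 58 mm = 5.8 cm
Current RCF = 1.118 × 10⁻⁵ × 5.8 × (24620)² = 1.118 × 10⁻⁵ × 5.8 × 606,144,400 ≈ 39,304.8 × g
Target RCF = 39,304.8 + 28,000 = 67,304.8 × g
N² = 67,304.8 / (6.4844 × 10⁻⁵) = 1,037,949,540
N ≈ √1,037,949,540 ≈ 32,217.2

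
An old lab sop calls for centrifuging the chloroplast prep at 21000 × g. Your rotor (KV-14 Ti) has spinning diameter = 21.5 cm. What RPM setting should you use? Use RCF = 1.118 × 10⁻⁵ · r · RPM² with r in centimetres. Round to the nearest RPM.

N ≈ 13219 RPM

r = 21.5 / 2 = 10.75 cm
RCF = 1.118 × 10⁻⁵ × r × N²
21,000 = 1.118 × 10⁻⁵ × 10.75 × N²
N² = 21,000 / (12.0185 × 10⁻⁵) = 174,730,624
N ≈ √174,730,624 ≈ 13,218.6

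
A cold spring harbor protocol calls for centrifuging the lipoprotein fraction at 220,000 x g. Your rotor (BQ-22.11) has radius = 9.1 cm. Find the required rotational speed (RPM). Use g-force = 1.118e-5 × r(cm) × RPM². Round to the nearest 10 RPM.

220,000 = 1.118 × 10⁻⁵ × 9.1 × N²
N² = 220,000 / (10.1738 × 10⁻⁵) = 2,162,417,189
N ≈ √2,162,417,189 ≈ 46,501.8

N ≈ 46500 RPM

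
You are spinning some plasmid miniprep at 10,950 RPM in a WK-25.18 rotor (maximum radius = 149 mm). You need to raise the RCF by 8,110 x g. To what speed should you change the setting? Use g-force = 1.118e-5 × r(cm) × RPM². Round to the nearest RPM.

≈ 12984 RPM

r = 149 mm = 14.9 cm
Current RCF = 1.118 × 10⁻⁵ × 14.9 × (10950)² = 1.118 × 10⁻⁵ × 14.9 × 119,902,500 ≈ 19,973.6 × g
Target RCF = 19,973.6 + 8,110 = 28,083.6 × g
N² = 28,083.6 / (16.6582 × 10⁻⁵) = 168,587,242
N ≈ √168,587,242 ≈ 12,984.1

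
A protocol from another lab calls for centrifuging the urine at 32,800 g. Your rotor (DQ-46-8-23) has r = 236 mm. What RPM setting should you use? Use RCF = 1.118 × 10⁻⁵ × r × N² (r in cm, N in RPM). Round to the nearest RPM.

≈ 11150 RPM

r = 236 mm = 23.6 cm
RCF = 1.118 × 10⁻⁵ × r × N²
32,800 = 1.118 × 10⁻⁵ × 23.6 × N²
N² = 32,800 / (26.3848 × 10⁻⁵) = 124,313,999
N ≈ √124,313,999 ≈ 11,149.6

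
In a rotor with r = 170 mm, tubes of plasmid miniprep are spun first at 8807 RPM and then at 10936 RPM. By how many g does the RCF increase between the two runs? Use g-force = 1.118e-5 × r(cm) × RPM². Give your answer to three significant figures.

7990 g

r = 170 mm = 17.0 cm
RCF₁ = 1.118 × 10⁻⁵ × 17 × (8807)² = 1.118 × 10⁻⁵ × 17 × 77,563,249 ≈ 14,741.7 × g
RCF₂ = 1.118 × 10⁻⁵ × 17 × (10936)² = 1.118 × 10⁻⁵ × 17 × 119,596,096 ≈ 22,730.4 × g
Increase = 22,730.4 − 14,741.7 = 7,988.7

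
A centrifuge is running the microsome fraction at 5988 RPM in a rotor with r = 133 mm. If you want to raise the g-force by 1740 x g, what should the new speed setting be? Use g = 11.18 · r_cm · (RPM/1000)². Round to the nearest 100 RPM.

r = 133 mm = 13.3 cm
Current RCF = 11.18 × 13.3 × (5.988)² = 11.18 × 13.3 × 35.856144 ≈ 5,331.6 × g
Target RCF = 5,331.6 + 1,740 = 7,071.6 × g
(N/1000)² = 7,071.6 / 148.694 = 47.55807
N = 1000 × √47.55807 ≈ 6,896.2

N₂ ≈ 6900 RPM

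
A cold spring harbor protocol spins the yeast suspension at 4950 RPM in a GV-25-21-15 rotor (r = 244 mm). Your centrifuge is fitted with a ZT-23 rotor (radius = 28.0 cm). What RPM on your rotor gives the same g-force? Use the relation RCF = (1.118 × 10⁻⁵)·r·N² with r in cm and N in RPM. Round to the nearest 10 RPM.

4620 RPM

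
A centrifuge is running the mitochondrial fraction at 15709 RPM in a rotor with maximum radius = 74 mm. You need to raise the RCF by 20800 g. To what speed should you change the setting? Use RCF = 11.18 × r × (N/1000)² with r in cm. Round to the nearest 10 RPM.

N₂ ≈ 22320 RPM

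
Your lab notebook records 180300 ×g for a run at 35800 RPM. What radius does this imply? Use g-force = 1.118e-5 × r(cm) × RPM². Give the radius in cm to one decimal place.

RCF = 1.118 × 10⁻⁵ × r × N²
180300 = 1.118 × 10⁻⁵ × r × (35800)²
r = 180300 / (1.118 × 10⁻⁵ × 1,281,640,000) = 180300 / 14328.74 ≈ 12.583 cm

r ≈ 12.6 cm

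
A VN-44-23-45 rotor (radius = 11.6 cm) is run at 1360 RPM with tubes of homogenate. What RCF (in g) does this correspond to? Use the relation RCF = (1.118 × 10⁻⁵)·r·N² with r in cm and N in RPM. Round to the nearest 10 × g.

RCF = 1.118 × 10⁻⁵ × r × N²
RCF = 1.118 × 10⁻⁵ × 11.6 × (1360)² = 1.118 × 10⁻⁵ × 11.6 × 1,849,600 ≈ 239.9 × g

240 g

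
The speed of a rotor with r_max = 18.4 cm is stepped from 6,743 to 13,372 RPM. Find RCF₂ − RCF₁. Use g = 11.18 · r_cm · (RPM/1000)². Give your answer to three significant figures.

27400 ×g

RCF₁ = 11.18 × 18.4 × (6.743)² = 11.18 × 18.4 × 45.468049 ≈ 9,353.3 × g
RCF₂ = 11.18 × 18.4 × (13.372)² = 11.18 × 18.4 × 178.810384 ≈ 36,783.4 × g
Increase = 36,783.4 − 9,353.3 = 27,430.1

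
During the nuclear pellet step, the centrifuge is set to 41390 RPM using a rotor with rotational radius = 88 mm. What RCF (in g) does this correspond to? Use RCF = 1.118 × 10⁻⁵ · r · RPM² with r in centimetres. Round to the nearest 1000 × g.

RCF ≈ 169000 g

r = 88 mm = 8.8 cm
RCF = 1.118 × 10⁻⁵ × r × N²
RCF = 1.118 × 10⁻⁵ × 8.8 × (41390)² = 1.118 × 10⁻⁵ × 8.8 × 1,713,132,100 ≈ 168,544.8 × g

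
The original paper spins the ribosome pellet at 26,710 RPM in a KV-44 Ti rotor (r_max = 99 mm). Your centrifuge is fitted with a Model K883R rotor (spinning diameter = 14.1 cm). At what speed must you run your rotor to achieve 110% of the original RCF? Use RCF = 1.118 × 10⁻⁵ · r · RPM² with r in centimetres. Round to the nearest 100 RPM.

≈ 33200 RPM

Original rotor: r = 99 mm = 9.9 cm
RCF_original = 1.118 × 10⁻⁵ × 9.9 × (26710)² = 1.118 × 10⁻⁵ × 9.9 × 713,424,100 ≈ 78,963.2 × g
Target RCF = 1.1 × 78,963.2 ≈ 86,859.5 × g
Your rotor: r = 14.1 / 2 = 7.05 cm
86,859.5 = 1.118 × 10⁻⁵ × 7.05 × N²
N² = 86,859.5 / (7.8819 × 10⁻⁵) = 1,102,012,205
N ≈ √1,102,012,205 ≈ 33,196.6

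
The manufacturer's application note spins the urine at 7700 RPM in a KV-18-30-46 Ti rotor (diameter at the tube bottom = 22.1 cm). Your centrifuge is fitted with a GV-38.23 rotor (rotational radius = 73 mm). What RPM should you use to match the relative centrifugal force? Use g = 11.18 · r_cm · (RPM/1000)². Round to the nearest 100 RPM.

≈ 9500 RPM

Original rotor: r = 22.1 / 2 = 11.05 cm
RCF_original = 11.18 × 11.05 × (7.7)² = 11.18 × 11.05 × 59.29 ≈ 7,324.6 × g
Your rotor: r = 73 mm = 7.3 cm
7,324.6 = 11.18 × 7.3 × (N/1000)²
(N/1000)² = 7,324.6 / 81.614 = 89.74686
N = 1000 × √89.74686 ≈ 9,473.5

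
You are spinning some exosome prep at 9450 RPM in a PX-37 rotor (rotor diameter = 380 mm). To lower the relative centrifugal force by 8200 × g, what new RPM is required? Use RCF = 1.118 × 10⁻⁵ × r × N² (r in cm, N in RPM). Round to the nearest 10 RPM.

≈ 7120 RPM

r = 380 mm / 2 = 190 mm = 19 cm
Current RCF = 1.118 × 10⁻⁵ × 19 × (9450)² = 1.118 × 10⁻⁵ × 19 × 89,302,500 ≈ 18,969.6 × g
Target RCF = 18,969.6 − 8,200 = 10,769.6 × g
N² = 10,769.6 / (21.242 × 10⁻⁵) = 50,699,557
N ≈ √50,699,557 ≈ 7,120.4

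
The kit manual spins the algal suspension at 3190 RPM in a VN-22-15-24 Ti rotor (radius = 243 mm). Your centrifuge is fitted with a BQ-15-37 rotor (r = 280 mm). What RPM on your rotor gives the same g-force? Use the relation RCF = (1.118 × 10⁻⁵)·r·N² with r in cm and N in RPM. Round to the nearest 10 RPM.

Original rotor: r = 243 mm = 24.3 cm
RCF_original = 1.118 × 10⁻⁵ × 24.3 × (3190)² = 1.118 × 10⁻⁵ × 24.3 × 10,176,100 ≈ 2,764.6 × g
Your rotor: r = 280 mm = 28.0 cm
2,764.6 = 1.118 × 10⁻⁵ × 28 × N²
N² = 2,764.6 / (31.304 × 10⁻⁵) = 8,831,459
N ≈ √8,831,459 ≈ 2,971.8

2970 RPM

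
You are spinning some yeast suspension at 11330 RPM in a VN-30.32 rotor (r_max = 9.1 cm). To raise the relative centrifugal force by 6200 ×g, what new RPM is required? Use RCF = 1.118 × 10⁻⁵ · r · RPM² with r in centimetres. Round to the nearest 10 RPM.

≈ 13760 RPM

Current RCF = 1.118 × 10⁻⁵ × 9.1 × (11330)² = 1.118 × 10⁻⁵ × 9.1 × 128,368,900 ≈ 13,060 × g
Target RCF = 13,060 + 6,200 = 19,260 × g
N² = 19,260 / (10.1738 × 10⁻⁵) = 189,309,796
N ≈ √189,309,796 ≈ 13,759.0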